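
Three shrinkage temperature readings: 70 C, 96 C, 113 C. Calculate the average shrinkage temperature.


Average = (70 + 96 + 113) / 3
Average = 279 / 3 = 93.0 C


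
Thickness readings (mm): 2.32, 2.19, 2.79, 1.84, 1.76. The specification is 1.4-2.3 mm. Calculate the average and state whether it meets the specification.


Sum = 10.90
Average = 10.90 / 5 = 2.18 mm
Specification range: 1.4 to 2.3 mm
Within spec: Yes


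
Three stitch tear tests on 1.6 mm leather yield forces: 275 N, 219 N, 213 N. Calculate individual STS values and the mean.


STS1 = 171.9 N/mm
STS2 = 136.9 N/mm
STS3 = 133.1 N/mm
Mean = 147.3 N/mm

STS1 = 275 / 1.6 = 171.9 N/mm
STS2 = 219 / 1.6 = 136.9 N/mm
STS3 = 213 / 1.6 = 133.1 N/mm
Mean = (171.9 + 136.9 + 133.1) / 3 = 147.3 N/mm


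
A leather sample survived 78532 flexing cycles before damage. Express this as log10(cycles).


4.90

log10(78532) = 4.90


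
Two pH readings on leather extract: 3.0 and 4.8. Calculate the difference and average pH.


Difference = |3.0 - 4.8| = 1.8
Average = (3.0 + 4.8) / 2 = 3.90


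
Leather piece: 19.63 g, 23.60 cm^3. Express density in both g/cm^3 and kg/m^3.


Density = 19.63 / 23.60 = 0.832 g/cm^3
Convert: 0.832 x 1000 = 832 kg/m^3


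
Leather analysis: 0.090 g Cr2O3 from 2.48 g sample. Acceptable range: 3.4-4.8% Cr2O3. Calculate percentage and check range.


Cr2O3 = 3.63%
Within range: Yes

Cr2O3% = 0.090 / 2.48 x 100 = 3.63%
Acceptable range: 3.4 to 4.8%
Within range: Yes


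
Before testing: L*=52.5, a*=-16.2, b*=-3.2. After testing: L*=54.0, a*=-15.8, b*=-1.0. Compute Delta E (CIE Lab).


Delta E = 2.69


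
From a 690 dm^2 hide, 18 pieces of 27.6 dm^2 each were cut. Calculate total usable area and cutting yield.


Total usable = 18 x 27.6 = 496.8 dm^2
Yield = 496.8 / 690 x 100 = 72.0%


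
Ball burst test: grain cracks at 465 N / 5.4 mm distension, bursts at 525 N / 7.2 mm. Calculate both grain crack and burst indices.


Crack index = 465 / 5.4 = 86.1 N/mm
Burst index = 525 / 7.2 = 72.9 N/mm


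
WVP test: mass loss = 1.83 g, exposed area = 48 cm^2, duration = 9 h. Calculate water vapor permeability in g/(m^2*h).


42.36 g/(m^2*h)

WVP = mass_loss / (area x time) x 10000
WVP = 1.83 / (48 x 9) x 10000
WVP = 1.83 / 432 x 10000 = 42.36 g/(m^2*h)


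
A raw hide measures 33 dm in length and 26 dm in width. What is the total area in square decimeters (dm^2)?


858 dm^2

Area = length x width
Area = 33 x 26 = 858 dm^2


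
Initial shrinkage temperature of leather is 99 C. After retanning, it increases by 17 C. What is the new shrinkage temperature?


116 C


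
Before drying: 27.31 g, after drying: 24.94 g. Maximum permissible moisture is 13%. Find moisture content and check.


MC = (27.31 - 24.94) / 27.31 x 100 = 8.7%
Maximum: 13%
Acceptable: Yes


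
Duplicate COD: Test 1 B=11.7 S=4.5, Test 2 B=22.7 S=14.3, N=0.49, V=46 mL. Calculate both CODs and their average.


COD1 = 613.6 mg/L
COD2 = 715.8 mg/L
Average = 664.7 mg/L

COD1 = (11.7 - 4.5) x 0.49 x 8000 / 46 = 613.6 mg/L
COD2 = (22.7 - 14.3) x 0.49 x 8000 / 46 = 715.8 mg/L
Average = (613.6 + 715.8) / 2 = 664.7 mg/L


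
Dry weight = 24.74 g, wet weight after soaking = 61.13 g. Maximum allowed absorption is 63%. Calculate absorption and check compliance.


Absorption = 147.1%
Compliant: No


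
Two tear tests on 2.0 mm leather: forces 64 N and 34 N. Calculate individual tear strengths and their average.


Tear 1 = 64 / 2.0 = 32.0 N/mm
Tear 2 = 34 / 2.0 = 17.0 N/mm
Average = (32.0 + 17.0) / 2 = 24.5 N/mm


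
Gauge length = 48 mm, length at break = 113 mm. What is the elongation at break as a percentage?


Extension = 113 - 48 = 65 mm
Elongation = 65 / 48 x 100 = 135.4%


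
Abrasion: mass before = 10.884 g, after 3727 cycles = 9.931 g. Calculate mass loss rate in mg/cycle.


Mass loss = 10.884 - 9.931 = 0.953 g
Rate = 0.953 / 3727 x 1000 = 0.256 mg/cycle


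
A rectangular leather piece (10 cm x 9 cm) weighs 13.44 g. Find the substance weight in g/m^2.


Area = 10 x 9 = 90 cm^2
SW = 13.44 / 90 x 10000 = 1493.3 g/m^2


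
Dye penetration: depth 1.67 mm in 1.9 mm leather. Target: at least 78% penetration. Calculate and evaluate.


Penetration = 87.9%
Meets target: Yes


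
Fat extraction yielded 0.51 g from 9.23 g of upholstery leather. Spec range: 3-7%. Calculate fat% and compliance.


Fat% = 0.51 / 9.23 x 100 = 5.5%
Spec range: 3-7%
Compliant: Yes


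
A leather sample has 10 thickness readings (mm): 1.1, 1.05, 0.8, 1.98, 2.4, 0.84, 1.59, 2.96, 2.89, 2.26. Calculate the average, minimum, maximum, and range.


Sum = 17.87
Average = 17.87 / 10 = 1.79 mm
Minimum = 0.8 mm
Maximum = 2.96 mm
Range = 2.96 - 0.8 = 2.16 mm


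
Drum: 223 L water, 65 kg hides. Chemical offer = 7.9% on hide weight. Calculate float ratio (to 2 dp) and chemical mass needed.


Float ratio = 223 / 65 = 3.43
Chemical = 65 x 7.9 / 100 = 5.135 kg


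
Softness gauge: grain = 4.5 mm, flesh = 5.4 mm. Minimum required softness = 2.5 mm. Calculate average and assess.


Average softness = 4.95 mm
Meets requirement: Yes


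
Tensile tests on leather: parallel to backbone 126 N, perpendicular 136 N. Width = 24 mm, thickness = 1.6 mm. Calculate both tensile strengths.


Area = 24 x 1.6 = 38.4 mm^2
TS (parallel) = 126 / 38.4 = 3.28 N/mm^2
TS (perpendicular) = 136 / 38.4 = 3.54 N/mm^2


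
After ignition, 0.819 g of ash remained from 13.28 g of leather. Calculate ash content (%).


Ash% = 0.819 / 13.28 x 100
Ash% = 6.17%


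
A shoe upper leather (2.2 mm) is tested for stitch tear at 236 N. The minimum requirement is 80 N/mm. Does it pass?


STS = 107.3 N/mm
Passes: Yes

STS = 236 / 2.2 = 107.3 N/mm
Minimum required: 80 N/mm
Passes: Yes


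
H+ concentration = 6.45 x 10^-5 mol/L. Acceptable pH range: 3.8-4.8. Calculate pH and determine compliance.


pH = -log10(6.45 x 10^-5) = 4.19
Range: 3.8 to 4.8
Compliant: Yes


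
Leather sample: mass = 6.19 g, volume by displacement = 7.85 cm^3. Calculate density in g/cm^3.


0.789 g/cm^3


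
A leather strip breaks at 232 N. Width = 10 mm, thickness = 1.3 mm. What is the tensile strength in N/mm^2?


17.85 N/mm^2

Cross-sectional area = 10 x 1.3 = 13.0 mm^2
Tensile strength = 232 / 13.0 = 17.85 N/mm^2


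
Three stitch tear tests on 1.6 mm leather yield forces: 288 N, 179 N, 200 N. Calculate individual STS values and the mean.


STS1 = 180.0 N/mm
STS2 = 111.9 N/mm
STS3 = 125.0 N/mm
Mean = 139.0 N/mm


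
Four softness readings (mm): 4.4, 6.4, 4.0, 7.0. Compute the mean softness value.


5.45 mm

Sum = 4.4 + 6.4 + 4.0 + 7.0
Mean = 21.8 / 4 = 5.45 mm


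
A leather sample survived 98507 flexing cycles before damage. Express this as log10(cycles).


4.99

log10(98507) = 4.99


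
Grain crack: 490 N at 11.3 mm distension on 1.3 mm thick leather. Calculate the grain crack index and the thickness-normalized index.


Crack index = 43.4 N/mm
Normalized index = 33.4 N/mm per mm

Crack index = 490 / 11.3 = 43.4 N/mm
Normalized = 43.4 / 1.3 = 33.4 N/mm per mm


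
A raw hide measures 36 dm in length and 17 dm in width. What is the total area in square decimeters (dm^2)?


612 dm^2

Area = length x width
Area = 36 x 17 = 612 dm^2


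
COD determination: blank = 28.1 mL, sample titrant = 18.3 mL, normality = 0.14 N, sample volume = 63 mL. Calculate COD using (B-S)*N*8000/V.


COD = (28.1 - 18.3) x 0.14 x 8000 / 63
COD = 9.8 x 0.14 x 8000 / 63
COD = 174.2 mg/L


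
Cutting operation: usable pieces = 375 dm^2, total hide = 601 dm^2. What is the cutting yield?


62.4%

Yield = usable / total x 100
Yield = 375 / 601 x 100 = 62.4%


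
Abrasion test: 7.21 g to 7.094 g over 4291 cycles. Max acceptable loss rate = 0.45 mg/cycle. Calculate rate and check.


Loss = 7.21 - 7.094 = 0.116 g
Rate = 0.116 g / 4291 cycles x 1000 = 0.027 mg/cycle
Max = 0.45 mg/cycle
Passes: Yes


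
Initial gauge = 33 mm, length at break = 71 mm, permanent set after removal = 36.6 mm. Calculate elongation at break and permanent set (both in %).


Elongation at break = (71 - 33) / 33 x 100 = 115.2%
Permanent set = (36.6 - 33) / 33 x 100 = 10.9%


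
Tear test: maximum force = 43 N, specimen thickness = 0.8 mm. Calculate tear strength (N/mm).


Tear strength = force / thickness
Tear = 43 / 0.8 = 53.8 N/mm


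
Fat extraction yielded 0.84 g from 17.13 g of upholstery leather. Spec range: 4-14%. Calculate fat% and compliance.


Fat% = 0.84 / 17.13 x 100 = 4.9%
Spec range: 4-14%
Compliant: Yes


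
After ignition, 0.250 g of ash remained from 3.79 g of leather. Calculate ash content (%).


Ash% = 0.250 / 3.79 x 100
Ash% = 6.60%


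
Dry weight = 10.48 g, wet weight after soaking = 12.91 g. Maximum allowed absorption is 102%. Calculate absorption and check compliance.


WA = (12.91 - 10.48) / 10.48 x 100 = 23.2%
Maximum allowed: 102%
Compliant: Yes


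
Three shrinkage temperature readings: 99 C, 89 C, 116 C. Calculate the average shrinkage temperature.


Average = (99 + 89 + 116) / 3
Average = 304 / 3 = 101.3 C


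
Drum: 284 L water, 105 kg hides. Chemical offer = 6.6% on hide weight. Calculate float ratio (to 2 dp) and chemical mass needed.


Float ratio = 2.70
Chemical needed = 6.93 kg

Float ratio = 284 / 105 = 2.70
Chemical = 105 x 6.6 / 100 = 6.93 kg


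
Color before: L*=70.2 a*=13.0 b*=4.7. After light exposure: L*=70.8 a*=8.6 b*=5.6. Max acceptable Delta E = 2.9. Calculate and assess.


Delta E = 4.53
Passes: No

dL = 0.6, da = -4.4, db = 0.9
dE = sqrt((0.6)^2 + (-4.4)^2 + (0.9)^2) = 4.53
Max = 2.9
Passes: No


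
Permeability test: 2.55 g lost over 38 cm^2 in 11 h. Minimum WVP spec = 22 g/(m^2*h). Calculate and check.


WVP = 61.00 g/(m^2*h)
Meets specification: Yes


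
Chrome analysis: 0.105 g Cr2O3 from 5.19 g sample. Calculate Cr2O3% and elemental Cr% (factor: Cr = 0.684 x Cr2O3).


Cr2O3 = 2.02%
Cr = 1.38%

Cr2O3% = 0.105 / 5.19 x 100 = 2.02%
Cr% = 2.02 x 0.684 = 1.38%


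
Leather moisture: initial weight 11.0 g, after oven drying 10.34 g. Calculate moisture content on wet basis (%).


6.0%

Moisture = 11.0 - 10.34 = 0.66 g
MC = 0.66 / 11.0 x 100 = 6.0%


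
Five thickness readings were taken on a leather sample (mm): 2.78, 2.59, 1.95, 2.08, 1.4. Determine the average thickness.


Sum = 2.78 + 2.59 + 1.95 + 2.08 + 1.4 = 10.80
Average = 10.80 / 5 = 2.16 mm


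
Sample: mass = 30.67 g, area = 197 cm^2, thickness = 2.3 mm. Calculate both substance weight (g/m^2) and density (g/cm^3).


SW = 30.67 / 197 x 10000 = 1556.9 g/m^2
Volume = 197 x 2.3 / 10 = 45.31 cm^3
Density = 30.67 / 45.31 = 0.677 g/cm^3


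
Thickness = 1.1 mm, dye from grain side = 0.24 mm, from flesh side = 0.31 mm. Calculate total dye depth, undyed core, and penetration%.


Total dyed = 0.55 mm
Undyed core = 0.55 mm
Penetration = 50.0%

Total dyed = 0.24 + 0.31 = 0.55 mm
Undyed core = 1.1 - 0.55 = 0.55 mm
Penetration = 0.55 / 1.1 x 100 = 50.0%


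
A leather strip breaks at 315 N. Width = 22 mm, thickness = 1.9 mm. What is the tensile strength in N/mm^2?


7.54 N/mm^2

Cross-sectional area = 22 x 1.9 = 41.8 mm^2
Tensile strength = 315 / 41.8 = 7.54 N/mm^2


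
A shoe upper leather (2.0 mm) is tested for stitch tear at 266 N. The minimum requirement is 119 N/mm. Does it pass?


STS = 133.0 N/mm
Passes: Yes

STS = 266 / 2.0 = 133.0 N/mm
Minimum required: 119 N/mm
Passes: Yes


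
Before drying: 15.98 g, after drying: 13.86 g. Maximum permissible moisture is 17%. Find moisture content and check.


MC = (15.98 - 13.86) / 15.98 x 100 = 13.3%
Maximum: 17%
Acceptable: Yes


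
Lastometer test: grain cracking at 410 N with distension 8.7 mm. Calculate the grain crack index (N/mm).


47.1 N/mm


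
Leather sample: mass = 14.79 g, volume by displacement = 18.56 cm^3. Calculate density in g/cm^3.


0.797 g/cm^3

Density = mass / volume
Density = 14.79 / 18.56 = 0.797 g/cm^3


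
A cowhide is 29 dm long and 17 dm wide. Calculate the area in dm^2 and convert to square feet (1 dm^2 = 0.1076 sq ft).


Area = 29 x 17 = 493 dm^2
Conversion: 493 x 0.1076 = 53.05 sq ft


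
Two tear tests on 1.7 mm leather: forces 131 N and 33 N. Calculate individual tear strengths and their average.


Tear 1 = 131 / 1.7 = 77.1 N/mm
Tear 2 = 33 / 1.7 = 19.4 N/mm
Average = (77.1 + 19.4) / 2 = 48.3 N/mm


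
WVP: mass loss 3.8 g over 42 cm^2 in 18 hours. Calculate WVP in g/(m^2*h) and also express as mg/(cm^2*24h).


WVP = 50.26 g/(m^2*h)
Daily rate = 120.63 mg/(cm^2*24h)

WVP = 3.8 / (42 x 18) x 10000 = 50.26 g/(m^2*h)
Mass loss in mg = 3.8 x 1000 = 3800 mg
Per cm^2 per 24h in mg: 3800 x 24 / (42 x 18) = 91200 / 756 = 120.63 mg/(cm^2*24h)


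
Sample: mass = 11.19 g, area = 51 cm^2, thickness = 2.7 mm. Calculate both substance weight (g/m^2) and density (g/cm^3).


SW = 11.19 / 51 x 10000 = 2194.1 g/m^2
Volume = 51 x 2.7 / 10 = 13.77 cm^3
Density = 11.19 / 13.77 = 0.813 g/cm^3


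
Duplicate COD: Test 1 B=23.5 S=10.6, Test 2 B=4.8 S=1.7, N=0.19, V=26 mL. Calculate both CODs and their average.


COD1 = (23.5 - 10.6) x 0.19 x 8000 / 26 = 754.2 mg/L
COD2 = (4.8 - 1.7) x 0.19 x 8000 / 26 = 181.2 mg/L
Average = (754.2 + 181.2) / 2 = 467.7 mg/L


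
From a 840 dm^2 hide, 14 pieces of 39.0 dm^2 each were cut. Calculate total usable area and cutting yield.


Usable area = 546.0 dm^2
Yield = 65.0%

Total usable = 14 x 39.0 = 546.0 dm^2
Yield = 546.0 / 840 x 100 = 65.0%


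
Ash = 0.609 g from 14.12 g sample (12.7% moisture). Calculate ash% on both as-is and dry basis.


As-is ash% = 0.609 / 14.12 x 100 = 4.31%
Dry mass = 14.12 x (100 - 12.7) / 100 = 12.32676 g
Dry-basis ash% = 0.609 / 12.32676 x 100 = 4.94%


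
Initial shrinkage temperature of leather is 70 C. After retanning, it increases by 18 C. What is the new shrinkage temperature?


88 C

New Ts = 70 + 18 = 88 C


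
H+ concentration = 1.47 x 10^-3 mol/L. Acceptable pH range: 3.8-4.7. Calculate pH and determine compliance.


pH = -log10(1.47 x 10^-3) = 2.83
Range: 3.8 to 4.7
Compliant: No


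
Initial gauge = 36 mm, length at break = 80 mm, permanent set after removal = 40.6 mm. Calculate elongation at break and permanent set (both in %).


Elongation at break = (80 - 36) / 36 x 100 = 122.2%
Permanent set = (40.6 - 36) / 36 x 100 = 12.8%


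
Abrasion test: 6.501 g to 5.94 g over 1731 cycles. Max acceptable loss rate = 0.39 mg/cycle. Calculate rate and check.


Rate = 0.324 mg/cycle
Passes: Yes


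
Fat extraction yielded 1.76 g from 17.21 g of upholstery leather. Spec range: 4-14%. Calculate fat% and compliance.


Fat content = 10.2%
Compliant: Yes

Fat% = 1.76 / 17.21 x 100 = 10.2%
Spec range: 4-14%
Compliant: Yes


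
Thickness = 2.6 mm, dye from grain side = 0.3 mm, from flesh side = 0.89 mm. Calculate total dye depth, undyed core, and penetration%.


Total dyed = 0.3 + 0.89 = 1.19 mm
Undyed core = 2.6 - 1.19 = 1.41 mm
Penetration = 1.19 / 2.6 x 100 = 45.8%


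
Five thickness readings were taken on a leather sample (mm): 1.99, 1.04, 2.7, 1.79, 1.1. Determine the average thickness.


1.72 mm


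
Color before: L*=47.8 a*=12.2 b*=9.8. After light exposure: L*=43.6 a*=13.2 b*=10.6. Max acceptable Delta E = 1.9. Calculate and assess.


dL = -4.2, da = 1.0, db = 0.8
dE = sqrt((-4.2)^2 + (1.0)^2 + (0.8)^2) = 4.39
Max = 1.9
Passes: No


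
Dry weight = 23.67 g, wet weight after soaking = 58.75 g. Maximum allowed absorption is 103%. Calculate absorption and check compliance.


Absorption = 148.2%
Compliant: No

WA = (58.75 - 23.67) / 23.67 x 100 = 148.2%
Maximum allowed: 103%
Compliant: No


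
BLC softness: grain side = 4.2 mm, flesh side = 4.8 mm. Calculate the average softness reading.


4.50 mm


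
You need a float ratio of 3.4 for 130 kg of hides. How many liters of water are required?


Water = hide weight x target ratio
Water = 130 x 3.4 = 442.0 L


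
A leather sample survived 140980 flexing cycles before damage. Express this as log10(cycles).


log10(140980) = 5.15


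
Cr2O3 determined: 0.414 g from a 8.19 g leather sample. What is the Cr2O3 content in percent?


5.05%

Cr2O3% = 0.414 / 8.19 x 100
Cr2O3% = 5.05%


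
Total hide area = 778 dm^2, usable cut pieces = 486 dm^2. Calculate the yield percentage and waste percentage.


Yield = 486 / 778 x 100 = 62.5%
Waste = 778 - 486 = 292 dm^2
Waste% = 100 - 62.5 = 37.5%


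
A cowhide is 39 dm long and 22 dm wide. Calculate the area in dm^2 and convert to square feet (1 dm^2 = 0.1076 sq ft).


Area = 39 x 22 = 858 dm^2
Conversion: 858 x 0.1076 = 92.32 sq ft


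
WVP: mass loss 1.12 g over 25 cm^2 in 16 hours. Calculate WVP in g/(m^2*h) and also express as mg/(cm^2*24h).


WVP = 1.12 / (25 x 16) x 10000 = 28.00 g/(m^2*h)
Mass loss in mg = 1.12 x 1000 = 1120 mg
Per cm^2 per 24h in mg: 1120 x 24 / (25 x 16) = 26880 / 400 = 67.20 mg/(cm^2*24h)


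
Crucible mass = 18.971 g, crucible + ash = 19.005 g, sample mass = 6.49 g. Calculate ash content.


Ash mass = 0.034 g
Ash content = 0.52%

Ash mass = 19.005 - 18.971 = 0.034 g
Ash% = 0.034 / 6.49 x 100 = 0.52%


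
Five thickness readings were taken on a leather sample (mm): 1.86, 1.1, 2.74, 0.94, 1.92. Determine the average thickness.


1.71 mm


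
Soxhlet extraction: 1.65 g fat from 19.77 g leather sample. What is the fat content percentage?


Fat content = 1.65 / 19.77 x 100
Fat = 8.3%


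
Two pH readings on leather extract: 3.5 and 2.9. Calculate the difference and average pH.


Difference = 0.6
Average pH = 3.20


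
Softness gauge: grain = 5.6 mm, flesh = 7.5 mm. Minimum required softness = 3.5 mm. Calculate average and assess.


Average softness = 6.55 mm
Meets requirement: Yes

Average = (5.6 + 7.5) / 2 = 6.55 mm
Minimum = 3.5 mm
Meets requirement: Yes


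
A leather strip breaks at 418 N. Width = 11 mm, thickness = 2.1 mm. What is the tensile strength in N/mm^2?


Cross-sectional area = 11 x 2.1 = 23.1 mm^2
Tensile strength = 418 / 23.1 = 18.10 N/mm^2


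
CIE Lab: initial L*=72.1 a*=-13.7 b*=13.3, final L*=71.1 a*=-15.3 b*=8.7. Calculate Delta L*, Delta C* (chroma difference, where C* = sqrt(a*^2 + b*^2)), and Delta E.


Delta L* = 71.1 - 72.1 = -1.0
C1* = sqrt((-13.7)^2 + (13.3)^2) = 19.094
C2* = sqrt((-15.3)^2 + (8.7)^2) = 17.601
Delta C* = 17.601 - 19.094 = -1.49
Delta E = sqrt((-1.0)^2 + (-1.6)^2 + (-4.6)^2) = 4.97


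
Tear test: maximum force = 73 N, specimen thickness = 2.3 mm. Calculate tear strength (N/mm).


Tear strength = force / thickness
Tear = 73 / 2.3 = 31.7 N/mm


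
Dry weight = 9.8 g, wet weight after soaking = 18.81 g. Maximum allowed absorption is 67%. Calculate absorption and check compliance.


WA = (18.81 - 9.8) / 9.8 x 100 = 91.9%
Maximum allowed: 67%
Compliant: No


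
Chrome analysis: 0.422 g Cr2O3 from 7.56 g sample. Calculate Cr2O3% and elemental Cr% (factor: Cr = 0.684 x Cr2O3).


Cr2O3 = 5.58%
Cr = 3.82%


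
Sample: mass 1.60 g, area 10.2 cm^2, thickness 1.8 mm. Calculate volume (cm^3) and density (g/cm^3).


Volume = 1.836 cm^3
Density = 0.871 g/cm^3


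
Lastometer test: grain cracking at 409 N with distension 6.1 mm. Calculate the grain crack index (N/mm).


Grain crack index = force / distension
Index = 409 / 6.1 = 67.0 N/mm


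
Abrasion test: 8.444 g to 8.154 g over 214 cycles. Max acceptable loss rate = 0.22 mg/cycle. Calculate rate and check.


Rate = 1.355 mg/cycle
Passes: No

Loss = 8.444 - 8.154 = 0.290 g
Rate = 0.290 g / 214 cycles x 1000 = 1.355 mg/cycle
Max = 0.22 mg/cycle
Passes: No


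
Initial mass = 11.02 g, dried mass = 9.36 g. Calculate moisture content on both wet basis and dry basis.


Moisture lost = 11.02 - 9.36 = 1.66 g
Wet basis MC = 1.66 / 11.02 x 100 = 15.1%
Dry basis MC = 1.66 / 9.36 x 100 = 17.7%


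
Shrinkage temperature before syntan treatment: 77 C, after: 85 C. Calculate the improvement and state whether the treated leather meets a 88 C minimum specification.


Improvement = 85 - 77 = 8 C
Spec check: 85 C >= 88 C? No


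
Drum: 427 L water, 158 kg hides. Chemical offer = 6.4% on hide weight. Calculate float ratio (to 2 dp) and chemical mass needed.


Float ratio = 427 / 158 = 2.70
Chemical = 158 x 6.4 / 100 = 10.112 kg


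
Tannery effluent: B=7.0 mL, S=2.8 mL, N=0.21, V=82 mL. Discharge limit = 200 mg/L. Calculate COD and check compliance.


COD = (7.0 - 2.8) x 0.21 x 8000 / 82 = 86.0 mg/L
Limit: 200 mg/L
Compliant: Yes


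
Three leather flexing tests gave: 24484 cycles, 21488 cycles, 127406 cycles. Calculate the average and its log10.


Average = 57793 cycles
log10 = 4.76

Average = (24484 + 21488 + 127406) / 3 = 57793 cycles
log10(57793) = 4.76


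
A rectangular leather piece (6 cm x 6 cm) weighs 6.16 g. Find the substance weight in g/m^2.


Area = 6 x 6 = 36 cm^2
SW = 6.16 / 36 x 10000 = 1711.1 g/m^2


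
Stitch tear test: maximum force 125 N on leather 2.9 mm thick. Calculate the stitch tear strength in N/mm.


43.1 N/mm

Stitch tear strength = force / thickness
STS = 125 / 2.9 = 43.1 N/mm


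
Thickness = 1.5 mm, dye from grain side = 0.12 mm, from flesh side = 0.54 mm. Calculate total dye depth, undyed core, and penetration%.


Total dyed = 0.66 mm
Undyed core = 0.84 mm
Penetration = 44.0%

Total dyed = 0.12 + 0.54 = 0.66 mm
Undyed core = 1.5 - 0.66 = 0.84 mm
Penetration = 0.66 / 1.5 x 100 = 44.0%


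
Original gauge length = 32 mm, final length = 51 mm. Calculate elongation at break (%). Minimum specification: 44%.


Elongation = 59.4%
Meets spec: Yes

Extension = 51 - 32 = 19 mm
Elongation = 19 / 32 x 100 = 59.4%
Minimum required: 44%
Meets specification: Yes


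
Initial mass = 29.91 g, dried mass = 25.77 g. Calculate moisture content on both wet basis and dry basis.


Wet basis = 13.8%
Dry basis = 16.1%

Moisture lost = 29.91 - 25.77 = 4.14 g
Wet basis MC = 4.14 / 29.91 x 100 = 13.8%
Dry basis MC = 4.14 / 25.77 x 100 = 16.1%


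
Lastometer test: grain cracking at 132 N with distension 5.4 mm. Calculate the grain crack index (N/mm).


24.4 N/mm

Grain crack index = force / distension
Index = 132 / 5.4 = 24.4 N/mm


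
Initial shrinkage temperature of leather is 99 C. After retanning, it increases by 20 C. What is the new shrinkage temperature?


119 C

New Ts = 99 + 20 = 119 C


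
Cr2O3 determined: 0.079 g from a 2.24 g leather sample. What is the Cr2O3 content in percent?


Cr2O3% = 0.079 / 2.24 x 100
Cr2O3% = 3.53%


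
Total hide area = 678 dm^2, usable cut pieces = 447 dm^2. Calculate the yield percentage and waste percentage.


Yield = 447 / 678 x 100 = 65.9%
Waste = 678 - 447 = 231 dm^2
Waste% = 100 - 65.9 = 34.1%


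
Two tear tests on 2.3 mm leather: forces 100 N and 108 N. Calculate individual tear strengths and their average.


Tear 1 = 100 / 2.3 = 43.5 N/mm
Tear 2 = 108 / 2.3 = 47.0 N/mm
Average = (43.5 + 47.0) / 2 = 45.3 N/mm


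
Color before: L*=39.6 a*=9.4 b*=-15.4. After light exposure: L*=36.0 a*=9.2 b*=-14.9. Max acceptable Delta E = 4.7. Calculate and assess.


Delta E = 3.64
Passes: Yes


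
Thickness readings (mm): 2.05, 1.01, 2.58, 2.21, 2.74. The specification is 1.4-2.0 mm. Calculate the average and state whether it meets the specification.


Sum = 10.59
Average = 10.59 / 5 = 2.12 mm
Specification range: 1.4 to 2.0 mm
Within spec: No


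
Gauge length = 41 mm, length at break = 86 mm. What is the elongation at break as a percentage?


Extension = 86 - 41 = 45 mm
Elongation = 45 / 41 x 100 = 109.8%


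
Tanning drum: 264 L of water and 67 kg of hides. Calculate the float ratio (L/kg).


Float ratio = water / hide weight
Ratio = 264 / 67 = 3.9


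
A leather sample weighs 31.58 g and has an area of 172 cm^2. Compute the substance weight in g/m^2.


1836.0 g/m^2

Substance weight = mass / area x 10000
SW = 31.58 / 172 x 10000
SW = 1836.0 g/m^2


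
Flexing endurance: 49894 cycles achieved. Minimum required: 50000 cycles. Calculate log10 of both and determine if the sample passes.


Achieved: log10 = 4.70
Required: log10 = 4.70
Passes: No

log10(49894) = 4.70
log10(50000) = 4.70
Passes: No


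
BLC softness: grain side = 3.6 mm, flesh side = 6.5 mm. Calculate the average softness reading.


5.05 mm

Average = (3.6 + 6.5) / 2
Average = 5.05 mm


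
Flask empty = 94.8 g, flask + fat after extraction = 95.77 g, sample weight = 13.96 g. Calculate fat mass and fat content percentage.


Fat mass = 0.97 g
Fat content = 6.9%

Fat mass = 95.77 - 94.8 = 0.97 g
Fat% = 0.97 / 13.96 x 100 = 6.9%


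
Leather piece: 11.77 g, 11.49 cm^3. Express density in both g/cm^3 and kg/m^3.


Density = 11.77 / 11.49 = 1.024 g/cm^3
Convert: 1.024 x 1000 = 1024 kg/m^3


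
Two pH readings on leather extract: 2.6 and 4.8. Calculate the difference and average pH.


Difference = 2.2
Average pH = 3.70

Difference = |2.6 - 4.8| = 2.2
Average = (2.6 + 4.8) / 2 = 3.70


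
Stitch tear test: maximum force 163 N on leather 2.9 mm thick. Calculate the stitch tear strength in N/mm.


Stitch tear strength = force / thickness
STS = 163 / 2.9 = 56.2 N/mm


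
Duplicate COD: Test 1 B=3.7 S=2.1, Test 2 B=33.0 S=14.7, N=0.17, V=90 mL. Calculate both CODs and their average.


COD1 = (3.7 - 2.1) x 0.17 x 8000 / 90 = 24.2 mg/L
COD2 = (33.0 - 14.7) x 0.17 x 8000 / 90 = 276.5 mg/L
Average = (24.2 + 276.5) / 2 = 150.4 mg/L


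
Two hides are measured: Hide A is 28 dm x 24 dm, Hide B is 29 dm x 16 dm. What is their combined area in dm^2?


Hide A area = 28 x 24 = 672 dm^2
Hide B area = 29 x 16 = 464 dm^2
Total = 672 + 464 = 1136 dm^2


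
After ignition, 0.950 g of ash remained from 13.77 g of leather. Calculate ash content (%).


Ash% = 0.950 / 13.77 x 100
Ash% = 6.90%


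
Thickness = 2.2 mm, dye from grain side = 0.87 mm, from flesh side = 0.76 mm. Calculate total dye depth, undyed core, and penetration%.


Total dyed = 0.87 + 0.76 = 1.63 mm
Undyed core = 2.2 - 1.63 = 0.57 mm
Penetration = 1.63 / 2.2 x 100 = 74.1%


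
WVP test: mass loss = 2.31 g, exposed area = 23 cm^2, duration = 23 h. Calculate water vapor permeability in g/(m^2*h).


WVP = mass_loss / (area x time) x 10000
WVP = 2.31 / (23 x 23) x 10000
WVP = 2.31 / 529 x 10000 = 43.67 g/(m^2*h)


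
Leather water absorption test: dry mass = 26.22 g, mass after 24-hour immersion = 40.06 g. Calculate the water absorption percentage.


52.8%

Water absorbed = 40.06 - 26.22 = 13.84 g
WA% = 13.84 / 26.22 x 100 = 52.8%


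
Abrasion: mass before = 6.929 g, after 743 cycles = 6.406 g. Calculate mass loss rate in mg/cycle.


0.704 mg/cycle


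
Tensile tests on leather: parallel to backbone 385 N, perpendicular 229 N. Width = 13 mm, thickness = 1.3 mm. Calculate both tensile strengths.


Area = 13 x 1.3 = 16.9 mm^2
TS (parallel) = 385 / 16.9 = 22.78 N/mm^2
TS (perpendicular) = 229 / 16.9 = 13.55 N/mm^2


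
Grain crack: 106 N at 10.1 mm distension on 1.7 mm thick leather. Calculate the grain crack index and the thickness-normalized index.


Crack index = 10.5 N/mm
Normalized index = 6.2 N/mm per mm

Crack index = 106 / 10.1 = 10.5 N/mm
Normalized = 10.5 / 1.7 = 6.2 N/mm per mm


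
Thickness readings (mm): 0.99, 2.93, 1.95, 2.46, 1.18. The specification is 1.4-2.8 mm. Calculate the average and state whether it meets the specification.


Average = 1.90 mm
Within specification: Yes

Sum = 9.51
Average = 9.51 / 5 = 1.90 mm
Specification range: 1.4 to 2.8 mm
Within spec: Yes


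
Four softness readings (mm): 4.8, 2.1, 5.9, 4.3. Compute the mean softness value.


4.28 mm

Sum = 4.8 + 2.1 + 5.9 + 4.3
Mean = 17.1 / 4 = 4.28 mm


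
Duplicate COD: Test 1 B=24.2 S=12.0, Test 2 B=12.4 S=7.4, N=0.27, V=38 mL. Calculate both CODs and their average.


COD1 = 693.5 mg/L
COD2 = 284.2 mg/L
Average = 488.9 mg/L


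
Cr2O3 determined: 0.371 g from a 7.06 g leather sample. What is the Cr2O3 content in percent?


Cr2O3% = 0.371 / 7.06 x 100
Cr2O3% = 5.25%


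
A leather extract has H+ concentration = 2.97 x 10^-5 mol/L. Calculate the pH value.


pH = -log10[H+]
pH = -log10(2.97 x 10^-5) = 4.53


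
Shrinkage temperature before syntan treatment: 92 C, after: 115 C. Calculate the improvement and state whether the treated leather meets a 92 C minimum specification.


Improvement = 115 - 92 = 23 C
Spec check: 115 C >= 92 C? Yes


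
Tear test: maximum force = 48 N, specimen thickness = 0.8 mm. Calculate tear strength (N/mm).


60.0 N/mm


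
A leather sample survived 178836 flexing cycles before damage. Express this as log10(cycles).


log10(178836) = 5.25


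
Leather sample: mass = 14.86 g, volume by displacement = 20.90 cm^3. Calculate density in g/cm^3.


Density = mass / volume
Density = 14.86 / 20.90 = 0.711 g/cm^3


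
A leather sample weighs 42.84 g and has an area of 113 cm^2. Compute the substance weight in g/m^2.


Substance weight = mass / area x 10000
SW = 42.84 / 113 x 10000
SW = 3791.2 g/m^2


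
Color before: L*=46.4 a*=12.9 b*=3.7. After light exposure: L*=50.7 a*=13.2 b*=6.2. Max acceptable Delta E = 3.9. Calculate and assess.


dL = 4.3, da = 0.3, db = 2.5
dE = sqrt((4.3)^2 + (0.3)^2 + (2.5)^2) = 4.98
Max = 3.9
Passes: No


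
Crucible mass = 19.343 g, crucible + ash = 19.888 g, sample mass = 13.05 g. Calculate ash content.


Ash mass = 19.888 - 19.343 = 0.545 g
Ash% = 0.545 / 13.05 x 100 = 4.18%


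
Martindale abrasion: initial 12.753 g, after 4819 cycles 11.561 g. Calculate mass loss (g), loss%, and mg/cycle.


Mass loss = 1.192 g
Loss = 9.35%
Rate = 0.247 mg/cycle

Loss = 12.753 - 11.561 = 1.192 g
Loss% = 1.192 / 12.753 x 100 = 9.35%
Rate = 1.192 / 4819 x 1000 = 0.247 mg/cycle


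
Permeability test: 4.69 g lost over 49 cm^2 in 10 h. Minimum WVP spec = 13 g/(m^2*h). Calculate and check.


WVP = 4.69 / (49 x 10) x 10000 = 95.71 g/(m^2*h)
Minimum: 13 g/(m^2*h)
Meets spec: Yes


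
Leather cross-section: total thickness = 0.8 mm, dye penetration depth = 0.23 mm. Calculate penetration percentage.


28.8%

Penetration% = 0.23 / 0.8 x 100
Penetration = 28.8%


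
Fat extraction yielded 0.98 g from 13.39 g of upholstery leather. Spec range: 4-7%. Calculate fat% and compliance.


Fat content = 7.3%
Compliant: No

Fat% = 0.98 / 13.39 x 100 = 7.3%
Spec range: 4-7%
Compliant: No


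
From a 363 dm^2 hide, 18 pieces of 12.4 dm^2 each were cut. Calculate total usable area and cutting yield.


Usable area = 223.2 dm^2
Yield = 61.5%

Total usable = 18 x 12.4 = 223.2 dm^2
Yield = 223.2 / 363 x 100 = 61.5%


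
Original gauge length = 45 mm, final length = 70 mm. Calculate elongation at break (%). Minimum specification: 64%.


Extension = 70 - 45 = 25 mm
Elongation = 25 / 45 x 100 = 55.6%
Minimum required: 64%
Meets specification: No


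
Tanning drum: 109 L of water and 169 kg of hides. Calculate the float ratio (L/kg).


Float ratio = water / hide weight
Ratio = 109 / 169 = 0.6


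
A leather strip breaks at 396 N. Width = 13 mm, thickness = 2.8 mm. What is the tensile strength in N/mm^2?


10.88 N/mm^2


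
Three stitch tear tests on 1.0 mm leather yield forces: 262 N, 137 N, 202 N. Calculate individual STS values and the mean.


STS1 = 262.0 N/mm
STS2 = 137.0 N/mm
STS3 = 202.0 N/mm
Mean = 200.3 N/mm


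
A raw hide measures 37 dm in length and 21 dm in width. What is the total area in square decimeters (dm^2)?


777 dm^2

Area = length x width
Area = 37 x 21 = 777 dm^2


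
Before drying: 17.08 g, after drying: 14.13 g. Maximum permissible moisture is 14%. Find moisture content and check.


MC = (17.08 - 14.13) / 17.08 x 100 = 17.3%
Maximum: 14%
Acceptable: No


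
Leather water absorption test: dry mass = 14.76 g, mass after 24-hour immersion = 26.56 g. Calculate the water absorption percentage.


79.9%

Water absorbed = 26.56 - 14.76 = 11.80 g
WA% = 11.80 / 14.76 x 100 = 79.9%


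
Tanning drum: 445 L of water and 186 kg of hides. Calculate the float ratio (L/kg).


Float ratio = water / hide weight
Ratio = 445 / 186 = 2.4


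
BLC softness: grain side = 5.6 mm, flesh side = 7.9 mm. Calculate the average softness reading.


Average = (5.6 + 7.9) / 2
Average = 6.75 mm


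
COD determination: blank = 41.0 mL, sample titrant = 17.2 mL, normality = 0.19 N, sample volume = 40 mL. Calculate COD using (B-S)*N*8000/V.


COD = (41.0 - 17.2) x 0.19 x 8000 / 40
COD = 23.8 x 0.19 x 8000 / 40
COD = 904.4 mg/L


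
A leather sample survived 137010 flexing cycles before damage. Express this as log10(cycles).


5.14

log10(137010) = 5.14


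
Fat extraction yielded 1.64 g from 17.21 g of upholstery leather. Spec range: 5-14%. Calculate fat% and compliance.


Fat% = 1.64 / 17.21 x 100 = 9.5%
Spec range: 5-14%
Compliant: Yes


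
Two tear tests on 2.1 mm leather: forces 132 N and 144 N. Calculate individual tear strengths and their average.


Tear 1 = 62.9 N/mm
Tear 2 = 68.6 N/mm
Average = 65.8 N/mm

Tear 1 = 132 / 2.1 = 62.9 N/mm
Tear 2 = 144 / 2.1 = 68.6 N/mm
Average = (62.9 + 68.6) / 2 = 65.8 N/mm


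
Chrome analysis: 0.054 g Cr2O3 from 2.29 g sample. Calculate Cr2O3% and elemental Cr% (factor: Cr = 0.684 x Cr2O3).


Cr2O3% = 0.054 / 2.29 x 100 = 2.36%
Cr% = 2.36 x 0.684 = 1.61%


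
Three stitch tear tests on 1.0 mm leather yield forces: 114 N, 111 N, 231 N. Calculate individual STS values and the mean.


STS1 = 114.0 N/mm
STS2 = 111.0 N/mm
STS3 = 231.0 N/mm
Mean = 152.0 N/mm


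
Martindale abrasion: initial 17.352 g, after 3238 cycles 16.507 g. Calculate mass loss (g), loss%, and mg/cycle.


Loss = 17.352 - 16.507 = 0.845 g
Loss% = 0.845 / 17.352 x 100 = 4.87%
Rate = 0.845 / 3238 x 1000 = 0.261 mg/cycle


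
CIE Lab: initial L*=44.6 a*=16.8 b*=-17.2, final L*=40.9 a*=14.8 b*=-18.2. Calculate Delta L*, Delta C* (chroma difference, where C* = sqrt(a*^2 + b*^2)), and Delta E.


Delta L* = -3.7
Delta C* = -0.59
Delta E = 4.32


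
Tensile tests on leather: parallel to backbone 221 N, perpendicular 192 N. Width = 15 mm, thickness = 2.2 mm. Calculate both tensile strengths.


Area = 15 x 2.2 = 33.0 mm^2
TS (parallel) = 221 / 33.0 = 6.70 N/mm^2
TS (perpendicular) = 192 / 33.0 = 5.82 N/mm^2


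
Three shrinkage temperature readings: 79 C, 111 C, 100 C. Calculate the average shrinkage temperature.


96.7 C


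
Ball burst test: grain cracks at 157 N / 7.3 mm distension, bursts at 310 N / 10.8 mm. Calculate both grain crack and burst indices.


Crack index = 21.5 N/mm
Burst index = 28.7 N/mm

Crack index = 157 / 7.3 = 21.5 N/mm
Burst index = 310 / 10.8 = 28.7 N/mm


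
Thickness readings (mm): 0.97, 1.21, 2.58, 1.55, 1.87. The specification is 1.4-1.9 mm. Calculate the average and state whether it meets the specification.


Sum = 8.18
Average = 8.18 / 5 = 1.64 mm
Specification range: 1.4 to 1.9 mm
Within spec: Yes


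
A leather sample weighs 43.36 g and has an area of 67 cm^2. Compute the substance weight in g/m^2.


Substance weight = mass / area x 10000
SW = 43.36 / 67 x 10000
SW = 6471.6 g/m^2


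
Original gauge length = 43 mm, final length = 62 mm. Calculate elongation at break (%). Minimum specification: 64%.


Elongation = 44.2%
Meets spec: No


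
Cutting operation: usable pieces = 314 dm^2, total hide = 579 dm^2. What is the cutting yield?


Yield = usable / total x 100
Yield = 314 / 579 x 100 = 54.2%


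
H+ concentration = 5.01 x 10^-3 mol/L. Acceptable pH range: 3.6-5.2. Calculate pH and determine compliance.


pH = 2.30
Compliant: No


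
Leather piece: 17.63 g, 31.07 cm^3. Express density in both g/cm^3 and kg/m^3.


0.567 g/cm^3
567 kg/m^3

Density = 17.63 / 31.07 = 0.567 g/cm^3
Convert: 0.567 x 1000 = 567 kg/m^3


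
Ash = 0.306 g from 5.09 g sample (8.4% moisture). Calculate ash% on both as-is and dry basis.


As-is ash% = 0.306 / 5.09 x 100 = 6.01%
Dry mass = 5.09 x (100 - 8.4) / 100 = 4.66244 g
Dry-basis ash% = 0.306 / 4.66244 x 100 = 6.56%


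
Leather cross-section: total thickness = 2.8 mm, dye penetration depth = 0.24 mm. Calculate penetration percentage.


Penetration% = 0.24 / 2.8 x 100
Penetration = 8.6%


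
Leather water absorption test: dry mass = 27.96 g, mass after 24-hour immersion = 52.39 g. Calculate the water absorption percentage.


Water absorbed = 52.39 - 27.96 = 24.43 g
WA% = 24.43 / 27.96 x 100 = 87.4%


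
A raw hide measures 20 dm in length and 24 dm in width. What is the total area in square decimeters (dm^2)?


480 dm^2

Area = length x width
Area = 20 x 24 = 480 dm^2


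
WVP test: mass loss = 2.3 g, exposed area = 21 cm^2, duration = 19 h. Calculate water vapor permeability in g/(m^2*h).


WVP = mass_loss / (area x time) x 10000
WVP = 2.3 / (21 x 19) x 10000
WVP = 2.3 / 399 x 10000 = 57.64 g/(m^2*h)


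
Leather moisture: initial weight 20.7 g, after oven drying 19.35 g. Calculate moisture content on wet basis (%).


6.5%


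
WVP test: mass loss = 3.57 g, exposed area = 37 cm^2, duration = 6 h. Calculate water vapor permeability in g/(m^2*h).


WVP = mass_loss / (area x time) x 10000
WVP = 3.57 / (37 x 6) x 10000
WVP = 3.57 / 222 x 10000 = 160.81 g/(m^2*h)


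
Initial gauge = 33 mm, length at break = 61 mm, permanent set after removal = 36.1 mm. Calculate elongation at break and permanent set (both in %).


Elongation at break = (61 - 33) / 33 x 100 = 84.8%
Permanent set = (36.1 - 33) / 33 x 100 = 9.4%


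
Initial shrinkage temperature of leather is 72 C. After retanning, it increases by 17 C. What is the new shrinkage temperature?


New Ts = 72 + 17 = 89 C


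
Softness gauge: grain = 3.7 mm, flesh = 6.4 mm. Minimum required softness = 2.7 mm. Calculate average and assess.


Average = (3.7 + 6.4) / 2 = 5.05 mm
Minimum = 2.7 mm
Meets requirement: Yes


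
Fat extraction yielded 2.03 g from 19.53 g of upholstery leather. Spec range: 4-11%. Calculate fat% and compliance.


Fat content = 10.4%
Compliant: Yes

Fat% = 2.03 / 19.53 x 100 = 10.4%
Spec range: 4-11%
Compliant: Yes


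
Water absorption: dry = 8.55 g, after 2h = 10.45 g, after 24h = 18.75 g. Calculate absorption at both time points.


WA (2h) = (10.45 - 8.55) / 8.55 x 100 = 22.2%
WA (24h) = (18.75 - 8.55) / 8.55 x 100 = 119.3%


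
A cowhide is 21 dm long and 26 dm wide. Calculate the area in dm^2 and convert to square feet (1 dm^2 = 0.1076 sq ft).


Area = 21 x 26 = 546 dm^2
Conversion: 546 x 0.1076 = 58.75 sq ft


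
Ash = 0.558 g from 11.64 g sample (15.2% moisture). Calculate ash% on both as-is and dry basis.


As-is ash = 4.79%
Dry-basis ash = 5.65%

As-is ash% = 0.558 / 11.64 x 100 = 4.79%
Dry mass = 11.64 x (100 - 15.2) / 100 = 9.87072 g
Dry-basis ash% = 0.558 / 9.87072 x 100 = 5.65%


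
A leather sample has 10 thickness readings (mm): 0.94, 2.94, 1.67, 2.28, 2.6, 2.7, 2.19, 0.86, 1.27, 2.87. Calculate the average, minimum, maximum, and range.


Average = 2.03 mm
Min = 0.86 mm
Max = 2.94 mm
Range = 2.08 mm

Sum = 20.32
Average = 20.32 / 10 = 2.03 mm
Minimum = 0.86 mm
Maximum = 2.94 mm
Range = 2.94 - 0.86 = 2.08 mm


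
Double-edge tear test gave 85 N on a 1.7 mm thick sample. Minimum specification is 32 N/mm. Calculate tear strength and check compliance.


Tear strength = 50.0 N/mm
Compliant: Yes

Tear strength = 85 / 1.7 = 50.0 N/mm
Required minimum = 32 N/mm
Compliant: Yes


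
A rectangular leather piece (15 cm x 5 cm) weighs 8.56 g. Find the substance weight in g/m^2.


1141.3 g/m^2

Area = 15 x 5 = 75 cm^2
SW = 8.56 / 75 x 10000 = 1141.3 g/m^2


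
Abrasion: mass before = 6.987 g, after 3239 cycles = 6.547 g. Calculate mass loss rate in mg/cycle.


Mass loss = 6.987 - 6.547 = 0.440 g
Rate = 0.440 / 3239 x 1000 = 0.136 mg/cycle
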